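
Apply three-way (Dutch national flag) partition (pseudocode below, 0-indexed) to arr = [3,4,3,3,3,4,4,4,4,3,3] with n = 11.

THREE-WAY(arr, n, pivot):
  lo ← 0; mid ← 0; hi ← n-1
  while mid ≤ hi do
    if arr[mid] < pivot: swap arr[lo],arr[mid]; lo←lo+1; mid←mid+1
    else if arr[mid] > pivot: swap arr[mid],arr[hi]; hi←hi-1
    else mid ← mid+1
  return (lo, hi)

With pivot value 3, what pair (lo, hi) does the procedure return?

(0, 5)

pivot = 3; lo=0, mid=0, hi=10
arr[mid]=3=3: mid=1
arr[mid]=4>3: swap arr[1],arr[10]; hi=9 → [3,3,3,3,3,4,4,4,4,3,4]
arr[mid]=3=3: mid=2
arr[mid]=3=3: mid=3
arr[mid]=3=3: mid=4
arr[mid]=3=3: mid=5
arr[mid]=4>3: swap arr[5],arr[9]; hi=8 → [3,3,3,3,3,3,4,4,4,4,4]
arr[mid]=3=3: mid=6
arr[mid]=4>3: swap arr[6],arr[8]; hi=7 → [3,3,3,3,3,3,4,4,4,4,4]
arr[mid]=4>3: swap arr[6],arr[7]; hi=6 → [3,3,3,3,3,3,4,4,4,4,4]
arr[mid]=4>3: swap arr[6],arr[6]; hi=5 → [3,3,3,3,3,3,4,4,4,4,4]
end: lo=0, hi=5; arr = [3,3,3,3,3,3,4,4,4,4,4]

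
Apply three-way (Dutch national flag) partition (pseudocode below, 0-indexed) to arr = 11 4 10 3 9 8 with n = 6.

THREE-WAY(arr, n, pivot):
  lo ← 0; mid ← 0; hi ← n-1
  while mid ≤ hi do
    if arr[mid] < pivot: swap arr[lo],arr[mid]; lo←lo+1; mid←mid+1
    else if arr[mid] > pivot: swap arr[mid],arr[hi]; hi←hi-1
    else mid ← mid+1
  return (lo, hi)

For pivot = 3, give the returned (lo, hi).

pivot = 3; lo=0, mid=0, hi=5
arr[mid]=11>3: swap arr[0],arr[5]; hi=4 → 8 4 10 3 9 11
arr[mid]=8>3: swap arr[0],arr[4]; hi=3 → 9 4 10 3 8 11
arr[mid]=9>3: swap arr[0],arr[3]; hi=2 → 3 4 10 9 8 11
arr[mid]=3=3: mid=1
arr[mid]=4>3: swap arr[1],arr[2]; hi=1 → 3 10 4 9 8 11
arr[mid]=10>3: swap arr[1],arr[1]; hi=0 → 3 10 4 9 8 11
end: lo=0, hi=0; arr = 3 10 4 9 8 11

(0, 0)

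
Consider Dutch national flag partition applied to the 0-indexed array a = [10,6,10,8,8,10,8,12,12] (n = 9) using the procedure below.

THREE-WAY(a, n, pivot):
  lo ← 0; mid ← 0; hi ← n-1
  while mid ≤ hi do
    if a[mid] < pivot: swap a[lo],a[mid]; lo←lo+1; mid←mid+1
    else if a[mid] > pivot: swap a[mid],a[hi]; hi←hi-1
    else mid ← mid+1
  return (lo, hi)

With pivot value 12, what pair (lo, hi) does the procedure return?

lo=0 mid=0 hi=8
10<12: swap(0,0), lo=1 mid=1 ⇒ [10,6,10,8,8,10,8,12,12]
6<12: swap(1,1), lo=2 mid=2 ⇒ [10,6,10,8,8,10,8,12,12]
10<12: swap(2,2), lo=3 mid=3 ⇒ [10,6,10,8,8,10,8,12,12]
8<12: swap(3,3), lo=4 mid=4 ⇒ [10,6,10,8,8,10,8,12,12]
8<12: swap(4,4), lo=5 mid=5 ⇒ [10,6,10,8,8,10,8,12,12]
10<12: swap(5,5), lo=6 mid=6 ⇒ [10,6,10,8,8,10,8,12,12]
8<12: swap(6,6), lo=7 mid=7 ⇒ [10,6,10,8,8,10,8,12,12]
12=12: mid=8
12=12: mid=9
done. lo=7 hi=8; a=[10,6,10,8,8,10,8,12,12]

(7, 8)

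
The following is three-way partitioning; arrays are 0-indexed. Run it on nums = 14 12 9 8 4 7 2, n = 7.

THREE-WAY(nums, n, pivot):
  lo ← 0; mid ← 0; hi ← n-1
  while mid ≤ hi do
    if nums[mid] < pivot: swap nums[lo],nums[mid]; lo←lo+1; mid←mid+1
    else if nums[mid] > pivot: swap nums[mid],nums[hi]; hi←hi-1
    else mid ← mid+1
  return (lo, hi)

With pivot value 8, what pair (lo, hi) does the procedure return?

pivot = 8; lo=0, mid=0, hi=6
nums[mid]=14>8: swap nums[0],nums[6]; hi=5 → 2 12 9 8 4 7 14
nums[mid]=2<8: swap nums[0],nums[0]; lo=1,mid=1 → 2 12 9 8 4 7 14
nums[mid]=12>8: swap nums[1],nums[5]; hi=4 → 2 7 9 8 4 12 14
nums[mid]=7<8: swap nums[1],nums[1]; lo=2,mid=2 → 2 7 9 8 4 12 14
nums[mid]=9>8: swap nums[2],nums[4]; hi=3 → 2 7 4 8 9 12 14
nums[mid]=4<8: swap nums[2],nums[2]; lo=3,mid=3 → 2 7 4 8 9 12 14
nums[mid]=8=8: mid=4
end: lo=3, hi=3; nums = 2 7 4 8 9 12 14

(3, 3)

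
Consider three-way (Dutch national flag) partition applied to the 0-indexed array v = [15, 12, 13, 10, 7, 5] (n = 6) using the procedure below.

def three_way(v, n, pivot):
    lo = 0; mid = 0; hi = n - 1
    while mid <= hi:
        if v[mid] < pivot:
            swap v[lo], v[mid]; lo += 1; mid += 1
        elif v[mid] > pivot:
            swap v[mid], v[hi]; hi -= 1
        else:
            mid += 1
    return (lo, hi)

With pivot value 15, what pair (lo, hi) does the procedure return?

lo=0 mid=0 hi=5
15=15: mid=1
12<15: swap(0,1), lo=1 mid=2 ⇒ [12, 15, 13, 10, 7, 5]
13<15: swap(1,2), lo=2 mid=3 ⇒ [12, 13, 15, 10, 7, 5]
10<15: swap(2,3), lo=3 mid=4 ⇒ [12, 13, 10, 15, 7, 5]
7<15: swap(3,4), lo=4 mid=5 ⇒ [12, 13, 10, 7, 15, 5]
5<15: swap(4,5), lo=5 mid=6 ⇒ [12, 13, 10, 7, 5, 15]
done. lo=5 hi=5; v=[12, 13, 10, 7, 5, 15]

(5, 5)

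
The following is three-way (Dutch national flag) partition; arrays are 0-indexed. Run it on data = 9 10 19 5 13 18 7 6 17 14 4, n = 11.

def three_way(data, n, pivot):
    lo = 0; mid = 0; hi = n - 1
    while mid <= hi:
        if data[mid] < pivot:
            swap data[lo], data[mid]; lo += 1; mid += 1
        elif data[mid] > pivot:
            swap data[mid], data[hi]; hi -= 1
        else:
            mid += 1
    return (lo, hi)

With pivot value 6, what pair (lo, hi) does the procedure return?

pivot = 6; lo=0, mid=0, hi=10
data[mid]=9>6: swap data[0],data[10]; hi=9 → 4 10 19 5 13 18 7 6 17 14 9
data[mid]=4<6: swap data[0],data[0]; lo=1,mid=1 → 4 10 19 5 13 18 7 6 17 14 9
data[mid]=10>6: swap data[1],data[9]; hi=8 → 4 14 19 5 13 18 7 6 17 10 9
data[mid]=14>6: swap data[1],data[8]; hi=7 → 4 17 19 5 13 18 7 6 14 10 9
data[mid]=17>6: swap data[1],data[7]; hi=6 → 4 6 19 5 13 18 7 17 14 10 9
data[mid]=6=6: mid=2
data[mid]=19>6: swap data[2],data[6]; hi=5 → 4 6 7 5 13 18 19 17 14 10 9
data[mid]=7>6: swap data[2],data[5]; hi=4 → 4 6 18 5 13 7 19 17 14 10 9
data[mid]=18>6: swap data[2],data[4]; hi=3 → 4 6 13 5 18 7 19 17 14 10 9
data[mid]=13>6: swap data[2],data[3]; hi=2 → 4 6 5 13 18 7 19 17 14 10 9
data[mid]=5<6: swap data[1],data[2]; lo=2,mid=3 → 4 5 6 13 18 7 19 17 14 10 9
end: lo=2, hi=2; data = 4 5 6 13 18 7 19 17 14 10 9

(2, 2)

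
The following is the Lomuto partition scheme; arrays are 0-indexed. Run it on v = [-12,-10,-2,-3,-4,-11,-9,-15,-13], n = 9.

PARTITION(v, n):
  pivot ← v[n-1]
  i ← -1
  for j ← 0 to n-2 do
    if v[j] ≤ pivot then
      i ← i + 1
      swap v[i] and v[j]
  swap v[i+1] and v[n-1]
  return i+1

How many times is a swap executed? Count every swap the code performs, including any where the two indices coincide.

2

pivot=-13, i=-1
j=0: -12>-13, skip
j=1: -10>-13, skip
j=2: -2>-13, skip
j=3: -3>-13, skip
j=4: -4>-13, skip
j=5: -11>-13, skip
j=6: -9>-13, skip
j=7: -15≤-13, i=0, swap(0,7) ⇒ [-15,-10,-2,-3,-4,-11,-9,-12,-13]
swap(1,8) ⇒ [-15,-13,-2,-3,-4,-11,-9,-12,-10]; return 1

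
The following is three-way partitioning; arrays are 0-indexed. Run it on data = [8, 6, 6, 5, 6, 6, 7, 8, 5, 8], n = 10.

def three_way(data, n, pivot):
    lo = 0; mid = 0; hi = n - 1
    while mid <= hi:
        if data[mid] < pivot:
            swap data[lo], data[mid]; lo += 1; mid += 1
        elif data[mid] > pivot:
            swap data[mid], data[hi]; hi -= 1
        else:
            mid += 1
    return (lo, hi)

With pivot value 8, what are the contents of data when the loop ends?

[6, 6, 5, 6, 6, 7, 5, 8, 8, 8]

pivot = 8; lo=0, mid=0, hi=9
data[mid]=8=8: mid=1
data[mid]=6<8: swap data[0],data[1]; lo=1,mid=2 → [6, 8, 6, 5, 6, 6, 7, 8, 5, 8]
data[mid]=6<8: swap data[1],data[2]; lo=2,mid=3 → [6, 6, 8, 5, 6, 6, 7, 8, 5, 8]
data[mid]=5<8: swap data[2],data[3]; lo=3,mid=4 → [6, 6, 5, 8, 6, 6, 7, 8, 5, 8]
data[mid]=6<8: swap data[3],data[4]; lo=4,mid=5 → [6, 6, 5, 6, 8, 6, 7, 8, 5, 8]
data[mid]=6<8: swap data[4],data[5]; lo=5,mid=6 → [6, 6, 5, 6, 6, 8, 7, 8, 5, 8]
data[mid]=7<8: swap data[5],data[6]; lo=6,mid=7 → [6, 6, 5, 6, 6, 7, 8, 8, 5, 8]
data[mid]=8=8: mid=8
data[mid]=5<8: swap data[6],data[8]; lo=7,mid=9 → [6, 6, 5, 6, 6, 7, 5, 8, 8, 8]
data[mid]=8=8: mid=10
end: lo=7, hi=9; data = [6, 6, 5, 6, 6, 7, 5, 8, 8, 8]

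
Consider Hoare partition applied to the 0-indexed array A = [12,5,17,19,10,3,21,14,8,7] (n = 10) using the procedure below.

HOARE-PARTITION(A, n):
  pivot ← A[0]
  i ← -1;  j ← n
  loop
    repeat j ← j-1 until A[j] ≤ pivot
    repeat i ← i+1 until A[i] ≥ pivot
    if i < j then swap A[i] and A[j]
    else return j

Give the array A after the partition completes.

[7,5,8,3,10,19,21,14,17,12]

pivot=12
j stops at 9 (7), i stops at 0 (12); swap ⇒ [7,5,17,19,10,3,21,14,8,12]
j stops at 8 (8), i stops at 2 (17); swap ⇒ [7,5,8,19,10,3,21,14,17,12]
j stops at 5 (3), i stops at 3 (19); swap ⇒ [7,5,8,3,10,19,21,14,17,12]
j stops at 4, i stops at 5; i≥j ⇒ return 4. A=[7,5,8,3,10,19,21,14,17,12]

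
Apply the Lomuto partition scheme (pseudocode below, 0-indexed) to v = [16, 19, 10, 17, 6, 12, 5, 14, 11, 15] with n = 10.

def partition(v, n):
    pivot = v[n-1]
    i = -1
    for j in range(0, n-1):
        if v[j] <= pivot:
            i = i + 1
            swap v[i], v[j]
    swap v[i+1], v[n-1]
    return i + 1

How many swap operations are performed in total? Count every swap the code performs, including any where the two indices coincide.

7

pivot = v[9] = 15; i = -1
j=0: v[0]=16 > 15 → no swap
j=1: v[1]=19 > 15 → no swap
j=2: v[2]=10 ≤ 15 → i=0, swap v[0],v[2] → [10, 19, 16, 17, 6, 12, 5, 14, 11, 15]
j=3: v[3]=17 > 15 → no swap
j=4: v[4]=6 ≤ 15 → i=1, swap v[1],v[4] → [10, 6, 16, 17, 19, 12, 5, 14, 11, 15]
j=5: v[5]=12 ≤ 15 → i=2, swap v[2],v[5] → [10, 6, 12, 17, 19, 16, 5, 14, 11, 15]
j=6: v[6]=5 ≤ 15 → i=3, swap v[3],v[6] → [10, 6, 12, 5, 19, 16, 17, 14, 11, 15]
j=7: v[7]=14 ≤ 15 → i=4, swap v[4],v[7] → [10, 6, 12, 5, 14, 16, 17, 19, 11, 15]
j=8: v[8]=11 ≤ 15 → i=5, swap v[5],v[8] → [10, 6, 12, 5, 14, 11, 17, 19, 16, 15]
final swap v[6],v[9] → [10, 6, 12, 5, 14, 11, 15, 19, 16, 17]; return 6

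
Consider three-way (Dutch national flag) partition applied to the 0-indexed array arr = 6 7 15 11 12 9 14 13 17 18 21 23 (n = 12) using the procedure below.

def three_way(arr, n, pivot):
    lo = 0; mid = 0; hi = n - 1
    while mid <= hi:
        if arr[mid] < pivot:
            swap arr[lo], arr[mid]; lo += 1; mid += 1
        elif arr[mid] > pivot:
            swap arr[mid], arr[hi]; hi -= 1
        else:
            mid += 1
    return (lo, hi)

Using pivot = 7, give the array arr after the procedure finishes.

6 7 11 12 9 14 13 17 18 21 23 15

lo=0 mid=0 hi=11
6<7: swap(0,0), lo=1 mid=1 ⇒ 6 7 15 11 12 9 14 13 17 18 21 23
7=7: mid=2
15>7: swap(2,11), hi=10 ⇒ 6 7 23 11 12 9 14 13 17 18 21 15
23>7: swap(2,10), hi=9 ⇒ 6 7 21 11 12 9 14 13 17 18 23 15
21>7: swap(2,9), hi=8 ⇒ 6 7 18 11 12 9 14 13 17 21 23 15
18>7: swap(2,8), hi=7 ⇒ 6 7 17 11 12 9 14 13 18 21 23 15
17>7: swap(2,7), hi=6 ⇒ 6 7 13 11 12 9 14 17 18 21 23 15
13>7: swap(2,6), hi=5 ⇒ 6 7 14 11 12 9 13 17 18 21 23 15
14>7: swap(2,5), hi=4 ⇒ 6 7 9 11 12 14 13 17 18 21 23 15
9>7: swap(2,4), hi=3 ⇒ 6 7 12 11 9 14 13 17 18 21 23 15
12>7: swap(2,3), hi=2 ⇒ 6 7 11 12 9 14 13 17 18 21 23 15
11>7: swap(2,2), hi=1 ⇒ 6 7 11 12 9 14 13 17 18 21 23 15
done. lo=1 hi=1; arr=6 7 11 12 9 14 13 17 18 21 23 15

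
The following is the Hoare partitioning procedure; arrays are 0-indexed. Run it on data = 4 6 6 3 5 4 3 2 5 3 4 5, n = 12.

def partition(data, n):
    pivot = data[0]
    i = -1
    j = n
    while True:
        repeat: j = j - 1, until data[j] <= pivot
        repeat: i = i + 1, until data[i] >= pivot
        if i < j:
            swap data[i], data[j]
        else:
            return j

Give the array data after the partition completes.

pivot = data[0] = 4; i = -1, j = 12
j→10 (data[10]=4≤4), i→0 (data[0]=4≥4); i<j, swap → 4 6 6 3 5 4 3 2 5 3 4 5
j→9 (data[9]=3≤4), i→1 (data[1]=6≥4); i<j, swap → 4 3 6 3 5 4 3 2 5 6 4 5
j→7 (data[7]=2≤4), i→2 (data[2]=6≥4); i<j, swap → 4 3 2 3 5 4 3 6 5 6 4 5
j→6 (data[6]=3≤4), i→4 (data[4]=5≥4); i<j, swap → 4 3 2 3 3 4 5 6 5 6 4 5
j→5, i→5; i≥j, return j=5. data = 4 3 2 3 3 4 5 6 5 6 4 5

4 3 2 3 3 4 5 6 5 6 4 5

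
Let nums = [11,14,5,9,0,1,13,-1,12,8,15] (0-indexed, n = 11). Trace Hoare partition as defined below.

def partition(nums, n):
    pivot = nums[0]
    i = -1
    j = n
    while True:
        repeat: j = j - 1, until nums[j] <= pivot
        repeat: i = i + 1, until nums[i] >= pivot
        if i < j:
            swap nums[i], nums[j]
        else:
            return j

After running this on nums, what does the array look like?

pivot = nums[0] = 11; i = -1, j = 11
j→9 (nums[9]=8≤11), i→0 (nums[0]=11≥11); i<j, swap → [8,14,5,9,0,1,13,-1,12,11,15]
j→7 (nums[7]=-1≤11), i→1 (nums[1]=14≥11); i<j, swap → [8,-1,5,9,0,1,13,14,12,11,15]
j→5, i→6; i≥j, return j=5. nums = [8,-1,5,9,0,1,13,14,12,11,15]

[8,-1,5,9,0,1,13,14,12,11,15]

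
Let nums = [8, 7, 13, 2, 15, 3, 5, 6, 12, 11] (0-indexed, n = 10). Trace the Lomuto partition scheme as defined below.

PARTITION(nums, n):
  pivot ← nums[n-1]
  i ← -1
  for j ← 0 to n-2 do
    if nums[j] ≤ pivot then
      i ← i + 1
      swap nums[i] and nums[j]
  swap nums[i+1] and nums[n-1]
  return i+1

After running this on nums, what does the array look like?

[8, 7, 2, 3, 5, 6, 11, 13, 12, 15]

pivot=11, i=-1
j=0: 8≤11, i=0, swap(0,0) ⇒ [8, 7, 13, 2, 15, 3, 5, 6, 12, 11]
j=1: 7≤11, i=1, swap(1,1) ⇒ [8, 7, 13, 2, 15, 3, 5, 6, 12, 11]
j=2: 13>11, skip
j=3: 2≤11, i=2, swap(2,3) ⇒ [8, 7, 2, 13, 15, 3, 5, 6, 12, 11]
j=4: 15>11, skip
j=5: 3≤11, i=3, swap(3,5) ⇒ [8, 7, 2, 3, 15, 13, 5, 6, 12, 11]
j=6: 5≤11, i=4, swap(4,6) ⇒ [8, 7, 2, 3, 5, 13, 15, 6, 12, 11]
j=7: 6≤11, i=5, swap(5,7) ⇒ [8, 7, 2, 3, 5, 6, 15, 13, 12, 11]
j=8: 12>11, skip
swap(6,9) ⇒ [8, 7, 2, 3, 5, 6, 11, 13, 12, 15]; return 6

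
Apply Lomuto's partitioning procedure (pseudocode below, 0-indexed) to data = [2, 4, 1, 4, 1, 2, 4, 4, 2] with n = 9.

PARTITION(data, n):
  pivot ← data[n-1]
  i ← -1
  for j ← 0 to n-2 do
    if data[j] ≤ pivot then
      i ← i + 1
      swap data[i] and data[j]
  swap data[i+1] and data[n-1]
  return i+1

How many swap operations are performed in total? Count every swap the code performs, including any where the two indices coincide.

pivot = data[8] = 2; i = -1
j=0: data[0]=2 ≤ 2 → i=0, swap data[0],data[0] (no change) → [2, 4, 1, 4, 1, 2, 4, 4, 2]
j=1: data[1]=4 > 2 → no swap
j=2: data[2]=1 ≤ 2 → i=1, swap data[1],data[2] → [2, 1, 4, 4, 1, 2, 4, 4, 2]
j=3: data[3]=4 > 2 → no swap
j=4: data[4]=1 ≤ 2 → i=2, swap data[2],data[4] → [2, 1, 1, 4, 4, 2, 4, 4, 2]
j=5: data[5]=2 ≤ 2 → i=3, swap data[3],data[5] → [2, 1, 1, 2, 4, 4, 4, 4, 2]
j=6: data[6]=4 > 2 → no swap
j=7: data[7]=4 > 2 → no swap
final swap data[4],data[8] → [2, 1, 1, 2, 2, 4, 4, 4, 4]; return 4

5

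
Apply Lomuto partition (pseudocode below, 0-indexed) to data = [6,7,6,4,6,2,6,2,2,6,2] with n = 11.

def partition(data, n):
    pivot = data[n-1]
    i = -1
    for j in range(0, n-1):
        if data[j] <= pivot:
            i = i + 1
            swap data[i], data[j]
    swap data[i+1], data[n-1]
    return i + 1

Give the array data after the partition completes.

pivot = data[10] = 2; i = -1
j=0: data[0]=6 > 2 → no swap
j=1: data[1]=7 > 2 → no swap
j=2: data[2]=6 > 2 → no swap
j=3: data[3]=4 > 2 → no swap
j=4: data[4]=6 > 2 → no swap
j=5: data[5]=2 ≤ 2 → i=0, swap data[0],data[5] → [2,7,6,4,6,6,6,2,2,6,2]
j=6: data[6]=6 > 2 → no swap
j=7: data[7]=2 ≤ 2 → i=1, swap data[1],data[7] → [2,2,6,4,6,6,6,7,2,6,2]
j=8: data[8]=2 ≤ 2 → i=2, swap data[2],data[8] → [2,2,2,4,6,6,6,7,6,6,2]
j=9: data[9]=6 > 2 → no swap
final swap data[3],data[10] → [2,2,2,2,6,6,6,7,6,6,4]; return 3

[2,2,2,2,6,6,6,7,6,6,4]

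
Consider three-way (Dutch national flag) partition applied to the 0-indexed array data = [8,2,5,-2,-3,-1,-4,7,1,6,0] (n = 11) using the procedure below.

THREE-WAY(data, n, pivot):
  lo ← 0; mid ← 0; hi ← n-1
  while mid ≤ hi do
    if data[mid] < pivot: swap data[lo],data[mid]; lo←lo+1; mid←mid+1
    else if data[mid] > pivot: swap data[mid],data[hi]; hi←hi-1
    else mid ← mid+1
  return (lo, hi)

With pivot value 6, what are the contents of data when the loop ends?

pivot = 6; lo=0, mid=0, hi=10
data[mid]=8>6: swap data[0],data[10]; hi=9 → [0,2,5,-2,-3,-1,-4,7,1,6,8]
data[mid]=0<6: swap data[0],data[0]; lo=1,mid=1 → [0,2,5,-2,-3,-1,-4,7,1,6,8]
data[mid]=2<6: swap data[1],data[1]; lo=2,mid=2 → [0,2,5,-2,-3,-1,-4,7,1,6,8]
data[mid]=5<6: swap data[2],data[2]; lo=3,mid=3 → [0,2,5,-2,-3,-1,-4,7,1,6,8]
data[mid]=-2<6: swap data[3],data[3]; lo=4,mid=4 → [0,2,5,-2,-3,-1,-4,7,1,6,8]
data[mid]=-3<6: swap data[4],data[4]; lo=5,mid=5 → [0,2,5,-2,-3,-1,-4,7,1,6,8]
data[mid]=-1<6: swap data[5],data[5]; lo=6,mid=6 → [0,2,5,-2,-3,-1,-4,7,1,6,8]
data[mid]=-4<6: swap data[6],data[6]; lo=7,mid=7 → [0,2,5,-2,-3,-1,-4,7,1,6,8]
data[mid]=7>6: swap data[7],data[9]; hi=8 → [0,2,5,-2,-3,-1,-4,6,1,7,8]
data[mid]=6=6: mid=8
data[mid]=1<6: swap data[7],data[8]; lo=8,mid=9 → [0,2,5,-2,-3,-1,-4,1,6,7,8]
end: lo=8, hi=8; data = [0,2,5,-2,-3,-1,-4,1,6,7,8]

[0,2,5,-2,-3,-1,-4,1,6,7,8]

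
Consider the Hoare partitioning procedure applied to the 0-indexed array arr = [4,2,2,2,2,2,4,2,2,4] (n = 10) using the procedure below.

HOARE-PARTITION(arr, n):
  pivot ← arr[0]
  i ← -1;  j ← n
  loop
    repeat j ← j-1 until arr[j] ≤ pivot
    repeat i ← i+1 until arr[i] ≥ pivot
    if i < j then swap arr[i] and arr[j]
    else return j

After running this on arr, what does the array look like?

pivot = arr[0] = 4; i = -1, j = 10
j→9 (arr[9]=4≤4), i→0 (arr[0]=4≥4); i<j, swap → [4,2,2,2,2,2,4,2,2,4]
j→8 (arr[8]=2≤4), i→6 (arr[6]=4≥4); i<j, swap → [4,2,2,2,2,2,2,2,4,4]
j→7, i→8; i≥j, return j=7. arr = [4,2,2,2,2,2,2,2,4,4]

[4,2,2,2,2,2,2,2,4,4]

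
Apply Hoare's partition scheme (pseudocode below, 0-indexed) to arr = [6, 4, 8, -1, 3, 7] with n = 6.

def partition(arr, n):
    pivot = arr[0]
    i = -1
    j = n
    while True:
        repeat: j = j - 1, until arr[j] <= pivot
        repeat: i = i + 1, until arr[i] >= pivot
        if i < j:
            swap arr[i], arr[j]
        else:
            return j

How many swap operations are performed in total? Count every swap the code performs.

2

pivot = arr[0] = 6; i = -1, j = 6
j→4 (arr[4]=3≤6), i→0 (arr[0]=6≥6); i<j, swap → [3, 4, 8, -1, 6, 7]
j→3 (arr[3]=-1≤6), i→2 (arr[2]=8≥6); i<j, swap → [3, 4, -1, 8, 6, 7]
j→2, i→3; i≥j, return j=2. arr = [3, 4, -1, 8, 6, 7]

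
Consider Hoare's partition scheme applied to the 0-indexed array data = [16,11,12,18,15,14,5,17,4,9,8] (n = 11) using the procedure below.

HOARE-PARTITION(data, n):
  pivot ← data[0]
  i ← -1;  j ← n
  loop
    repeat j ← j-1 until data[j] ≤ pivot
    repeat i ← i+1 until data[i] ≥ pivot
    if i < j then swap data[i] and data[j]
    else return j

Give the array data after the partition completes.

[8,11,12,9,15,14,5,4,17,18,16]

pivot=16
j stops at 10 (8), i stops at 0 (16); swap ⇒ [8,11,12,18,15,14,5,17,4,9,16]
j stops at 9 (9), i stops at 3 (18); swap ⇒ [8,11,12,9,15,14,5,17,4,18,16]
j stops at 8 (4), i stops at 7 (17); swap ⇒ [8,11,12,9,15,14,5,4,17,18,16]
j stops at 7, i stops at 8; i≥j ⇒ return 7. data=[8,11,12,9,15,14,5,4,17,18,16]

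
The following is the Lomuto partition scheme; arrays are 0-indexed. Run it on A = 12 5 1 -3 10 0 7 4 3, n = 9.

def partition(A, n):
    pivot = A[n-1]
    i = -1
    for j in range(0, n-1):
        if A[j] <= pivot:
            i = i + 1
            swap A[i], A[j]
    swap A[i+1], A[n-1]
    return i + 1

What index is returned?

3

pivot = A[8] = 3; i = -1
j=0: A[0]=12 > 3 → no swap
j=1: A[1]=5 > 3 → no swap
j=2: A[2]=1 ≤ 3 → i=0, swap A[0],A[2] → 1 5 12 -3 10 0 7 4 3
j=3: A[3]=-3 ≤ 3 → i=1, swap A[1],A[3] → 1 -3 12 5 10 0 7 4 3
j=4: A[4]=10 > 3 → no swap
j=5: A[5]=0 ≤ 3 → i=2, swap A[2],A[5] → 1 -3 0 5 10 12 7 4 3
j=6: A[6]=7 > 3 → no swap
j=7: A[7]=4 > 3 → no swap
final swap A[3],A[8] → 1 -3 0 3 10 12 7 4 5; return 3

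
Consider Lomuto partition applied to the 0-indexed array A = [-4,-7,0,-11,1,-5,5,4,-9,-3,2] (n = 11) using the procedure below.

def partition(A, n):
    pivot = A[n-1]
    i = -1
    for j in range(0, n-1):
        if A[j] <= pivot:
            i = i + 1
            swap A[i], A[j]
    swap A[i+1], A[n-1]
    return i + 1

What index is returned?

8

pivot = A[10] = 2; i = -1
j=0: A[0]=-4 ≤ 2 → i=0, swap A[0],A[0] (no change) → [-4,-7,0,-11,1,-5,5,4,-9,-3,2]
j=1: A[1]=-7 ≤ 2 → i=1, swap A[1],A[1] (no change) → [-4,-7,0,-11,1,-5,5,4,-9,-3,2]
j=2: A[2]=0 ≤ 2 → i=2, swap A[2],A[2] (no change) → [-4,-7,0,-11,1,-5,5,4,-9,-3,2]
j=3: A[3]=-11 ≤ 2 → i=3, swap A[3],A[3] (no change) → [-4,-7,0,-11,1,-5,5,4,-9,-3,2]
j=4: A[4]=1 ≤ 2 → i=4, swap A[4],A[4] (no change) → [-4,-7,0,-11,1,-5,5,4,-9,-3,2]
j=5: A[5]=-5 ≤ 2 → i=5, swap A[5],A[5] (no change) → [-4,-7,0,-11,1,-5,5,4,-9,-3,2]
j=6: A[6]=5 > 2 → no swap
j=7: A[7]=4 > 2 → no swap
j=8: A[8]=-9 ≤ 2 → i=6, swap A[6],A[8] → [-4,-7,0,-11,1,-5,-9,4,5,-3,2]
j=9: A[9]=-3 ≤ 2 → i=7, swap A[7],A[9] → [-4,-7,0,-11,1,-5,-9,-3,5,4,2]
final swap A[8],A[10] → [-4,-7,0,-11,1,-5,-9,-3,2,4,5]; return 8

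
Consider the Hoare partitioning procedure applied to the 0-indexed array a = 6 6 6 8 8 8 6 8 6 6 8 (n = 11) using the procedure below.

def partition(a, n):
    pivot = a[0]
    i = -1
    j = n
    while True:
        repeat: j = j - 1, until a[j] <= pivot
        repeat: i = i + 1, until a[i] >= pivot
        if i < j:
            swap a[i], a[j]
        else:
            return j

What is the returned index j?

pivot=6
j stops at 9 (6), i stops at 0 (6); swap ⇒ 6 6 6 8 8 8 6 8 6 6 8
j stops at 8 (6), i stops at 1 (6); swap ⇒ 6 6 6 8 8 8 6 8 6 6 8
j stops at 6 (6), i stops at 2 (6); swap ⇒ 6 6 6 8 8 8 6 8 6 6 8
j stops at 2, i stops at 3; i≥j ⇒ return 2. a=6 6 6 8 8 8 6 8 6 6 8

2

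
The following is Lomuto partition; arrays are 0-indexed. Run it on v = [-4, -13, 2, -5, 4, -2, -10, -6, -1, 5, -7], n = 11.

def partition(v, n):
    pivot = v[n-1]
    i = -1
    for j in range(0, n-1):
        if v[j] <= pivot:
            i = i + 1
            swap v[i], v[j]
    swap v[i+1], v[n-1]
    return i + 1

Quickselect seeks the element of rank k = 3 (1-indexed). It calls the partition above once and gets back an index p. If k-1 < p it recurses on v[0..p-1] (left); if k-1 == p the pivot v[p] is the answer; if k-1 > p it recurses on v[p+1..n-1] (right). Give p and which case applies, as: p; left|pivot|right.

pivot = v[10] = -7; i = -1
j=0: v[0]=-4 > -7 → no swap
j=1: v[1]=-13 ≤ -7 → i=0, swap v[0],v[1] → [-13, -4, 2, -5, 4, -2, -10, -6, -1, 5, -7]
j=2: v[2]=2 > -7 → no swap
j=3: v[3]=-5 > -7 → no swap
j=4: v[4]=4 > -7 → no swap
j=5: v[5]=-2 > -7 → no swap
j=6: v[6]=-10 ≤ -7 → i=1, swap v[1],v[6] → [-13, -10, 2, -5, 4, -2, -4, -6, -1, 5, -7]
j=7: v[7]=-6 > -7 → no swap
j=8: v[8]=-1 > -7 → no swap
j=9: v[9]=5 > -7 → no swap
final swap v[2],v[10] → [-13, -10, -7, -5, 4, -2, -4, -6, -1, 5, 2]; return 2
p = 2; k-1 = 2 == 2 ⇒ pivot

2; pivot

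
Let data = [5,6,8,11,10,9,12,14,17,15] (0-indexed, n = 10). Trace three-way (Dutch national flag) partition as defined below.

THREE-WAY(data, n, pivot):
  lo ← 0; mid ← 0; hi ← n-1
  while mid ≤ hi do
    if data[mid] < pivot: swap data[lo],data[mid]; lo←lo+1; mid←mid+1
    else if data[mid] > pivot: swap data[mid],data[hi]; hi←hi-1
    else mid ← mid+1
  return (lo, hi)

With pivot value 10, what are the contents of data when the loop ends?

[5,6,8,9,10,12,14,17,15,11]

pivot = 10; lo=0, mid=0, hi=9
data[mid]=5<10: swap data[0],data[0]; lo=1,mid=1 → [5,6,8,11,10,9,12,14,17,15]
data[mid]=6<10: swap data[1],data[1]; lo=2,mid=2 → [5,6,8,11,10,9,12,14,17,15]
data[mid]=8<10: swap data[2],data[2]; lo=3,mid=3 → [5,6,8,11,10,9,12,14,17,15]
data[mid]=11>10: swap data[3],data[9]; hi=8 → [5,6,8,15,10,9,12,14,17,11]
data[mid]=15>10: swap data[3],data[8]; hi=7 → [5,6,8,17,10,9,12,14,15,11]
data[mid]=17>10: swap data[3],data[7]; hi=6 → [5,6,8,14,10,9,12,17,15,11]
data[mid]=14>10: swap data[3],data[6]; hi=5 → [5,6,8,12,10,9,14,17,15,11]
data[mid]=12>10: swap data[3],data[5]; hi=4 → [5,6,8,9,10,12,14,17,15,11]
data[mid]=9<10: swap data[3],data[3]; lo=4,mid=4 → [5,6,8,9,10,12,14,17,15,11]
data[mid]=10=10: mid=5
end: lo=4, hi=4; data = [5,6,8,9,10,12,14,17,15,11]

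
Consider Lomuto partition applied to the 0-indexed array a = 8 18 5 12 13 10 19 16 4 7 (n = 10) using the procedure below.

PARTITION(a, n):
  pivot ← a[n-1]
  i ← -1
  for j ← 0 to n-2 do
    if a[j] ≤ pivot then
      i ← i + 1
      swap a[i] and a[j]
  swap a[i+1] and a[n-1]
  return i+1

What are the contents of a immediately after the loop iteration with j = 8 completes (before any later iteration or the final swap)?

5 4 8 12 13 10 19 16 18 7

pivot = a[9] = 7; i = -1
j=0: a[0]=8 > 7 → no swap
j=1: a[1]=18 > 7 → no swap
j=2: a[2]=5 ≤ 7 → i=0, swap a[0],a[2] → 5 18 8 12 13 10 19 16 4 7
j=3: a[3]=12 > 7 → no swap
j=4: a[4]=13 > 7 → no swap
j=5: a[5]=10 > 7 → no swap
j=6: a[6]=19 > 7 → no swap
j=7: a[7]=16 > 7 → no swap
j=8: a[8]=4 ≤ 7 → i=1, swap a[1],a[8] → 5 4 8 12 13 10 19 16 18 7
(after j=8) a = 5 4 8 12 13 10 19 16 18 7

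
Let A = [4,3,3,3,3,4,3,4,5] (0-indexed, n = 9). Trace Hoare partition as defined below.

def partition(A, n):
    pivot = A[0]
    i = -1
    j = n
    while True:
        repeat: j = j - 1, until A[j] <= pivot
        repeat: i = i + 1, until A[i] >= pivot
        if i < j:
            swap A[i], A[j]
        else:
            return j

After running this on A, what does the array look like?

pivot = A[0] = 4; i = -1, j = 9
j→7 (A[7]=4≤4), i→0 (A[0]=4≥4); i<j, swap → [4,3,3,3,3,4,3,4,5]
j→6 (A[6]=3≤4), i→5 (A[5]=4≥4); i<j, swap → [4,3,3,3,3,3,4,4,5]
j→5, i→6; i≥j, return j=5. A = [4,3,3,3,3,3,4,4,5]

[4,3,3,3,3,3,4,4,5]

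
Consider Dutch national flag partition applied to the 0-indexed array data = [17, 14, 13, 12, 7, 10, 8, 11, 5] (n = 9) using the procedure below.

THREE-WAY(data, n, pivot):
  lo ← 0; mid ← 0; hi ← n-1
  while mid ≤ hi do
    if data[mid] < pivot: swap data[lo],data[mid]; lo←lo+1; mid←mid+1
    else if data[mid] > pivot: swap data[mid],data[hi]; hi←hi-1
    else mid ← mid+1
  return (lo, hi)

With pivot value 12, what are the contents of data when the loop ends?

[5, 11, 8, 7, 10, 12, 13, 14, 17]

lo=0 mid=0 hi=8
17>12: swap(0,8), hi=7 ⇒ [5, 14, 13, 12, 7, 10, 8, 11, 17]
5<12: swap(0,0), lo=1 mid=1 ⇒ [5, 14, 13, 12, 7, 10, 8, 11, 17]
14>12: swap(1,7), hi=6 ⇒ [5, 11, 13, 12, 7, 10, 8, 14, 17]
11<12: swap(1,1), lo=2 mid=2 ⇒ [5, 11, 13, 12, 7, 10, 8, 14, 17]
13>12: swap(2,6), hi=5 ⇒ [5, 11, 8, 12, 7, 10, 13, 14, 17]
8<12: swap(2,2), lo=3 mid=3 ⇒ [5, 11, 8, 12, 7, 10, 13, 14, 17]
12=12: mid=4
7<12: swap(3,4), lo=4 mid=5 ⇒ [5, 11, 8, 7, 12, 10, 13, 14, 17]
10<12: swap(4,5), lo=5 mid=6 ⇒ [5, 11, 8, 7, 10, 12, 13, 14, 17]
done. lo=5 hi=5; data=[5, 11, 8, 7, 10, 12, 13, 14, 17]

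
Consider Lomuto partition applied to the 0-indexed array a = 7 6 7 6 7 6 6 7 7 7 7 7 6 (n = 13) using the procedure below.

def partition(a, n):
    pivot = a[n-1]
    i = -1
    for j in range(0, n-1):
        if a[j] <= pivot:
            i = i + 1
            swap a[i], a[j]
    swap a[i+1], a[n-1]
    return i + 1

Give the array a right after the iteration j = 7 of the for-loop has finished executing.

6 6 6 6 7 7 7 7 7 7 7 7 6

pivot=6, i=-1
j=0: 7>6, skip
j=1: 6≤6, i=0, swap(0,1) ⇒ 6 7 7 6 7 6 6 7 7 7 7 7 6
j=2: 7>6, skip
j=3: 6≤6, i=1, swap(1,3) ⇒ 6 6 7 7 7 6 6 7 7 7 7 7 6
j=4: 7>6, skip
j=5: 6≤6, i=2, swap(2,5) ⇒ 6 6 6 7 7 7 6 7 7 7 7 7 6
j=6: 6≤6, i=3, swap(3,6) ⇒ 6 6 6 6 7 7 7 7 7 7 7 7 6
j=7: 7>6, skip
(after j=7) a = 6 6 6 6 7 7 7 7 7 7 7 7 6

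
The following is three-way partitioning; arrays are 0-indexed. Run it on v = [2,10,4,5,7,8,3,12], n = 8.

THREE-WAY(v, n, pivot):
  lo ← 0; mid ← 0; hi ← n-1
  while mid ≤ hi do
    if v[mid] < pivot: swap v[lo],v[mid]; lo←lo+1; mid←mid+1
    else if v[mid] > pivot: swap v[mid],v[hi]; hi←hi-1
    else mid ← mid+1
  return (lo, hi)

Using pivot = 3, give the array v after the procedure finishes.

[2,3,5,7,8,4,12,10]

pivot = 3; lo=0, mid=0, hi=7
v[mid]=2<3: swap v[0],v[0]; lo=1,mid=1 → [2,10,4,5,7,8,3,12]
v[mid]=10>3: swap v[1],v[7]; hi=6 → [2,12,4,5,7,8,3,10]
v[mid]=12>3: swap v[1],v[6]; hi=5 → [2,3,4,5,7,8,12,10]
v[mid]=3=3: mid=2
v[mid]=4>3: swap v[2],v[5]; hi=4 → [2,3,8,5,7,4,12,10]
v[mid]=8>3: swap v[2],v[4]; hi=3 → [2,3,7,5,8,4,12,10]
v[mid]=7>3: swap v[2],v[3]; hi=2 → [2,3,5,7,8,4,12,10]
v[mid]=5>3: swap v[2],v[2]; hi=1 → [2,3,5,7,8,4,12,10]
end: lo=1, hi=1; v = [2,3,5,7,8,4,12,10]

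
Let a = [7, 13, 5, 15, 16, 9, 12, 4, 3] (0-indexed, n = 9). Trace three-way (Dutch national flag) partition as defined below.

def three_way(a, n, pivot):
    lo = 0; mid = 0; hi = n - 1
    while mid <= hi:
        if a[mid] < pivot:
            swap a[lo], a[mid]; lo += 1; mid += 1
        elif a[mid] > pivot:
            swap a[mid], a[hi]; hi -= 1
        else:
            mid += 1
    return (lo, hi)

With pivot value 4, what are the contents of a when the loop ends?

pivot = 4; lo=0, mid=0, hi=8
a[mid]=7>4: swap a[0],a[8]; hi=7 → [3, 13, 5, 15, 16, 9, 12, 4, 7]
a[mid]=3<4: swap a[0],a[0]; lo=1,mid=1 → [3, 13, 5, 15, 16, 9, 12, 4, 7]
a[mid]=13>4: swap a[1],a[7]; hi=6 → [3, 4, 5, 15, 16, 9, 12, 13, 7]
a[mid]=4=4: mid=2
a[mid]=5>4: swap a[2],a[6]; hi=5 → [3, 4, 12, 15, 16, 9, 5, 13, 7]
a[mid]=12>4: swap a[2],a[5]; hi=4 → [3, 4, 9, 15, 16, 12, 5, 13, 7]
a[mid]=9>4: swap a[2],a[4]; hi=3 → [3, 4, 16, 15, 9, 12, 5, 13, 7]
a[mid]=16>4: swap a[2],a[3]; hi=2 → [3, 4, 15, 16, 9, 12, 5, 13, 7]
a[mid]=15>4: swap a[2],a[2]; hi=1 → [3, 4, 15, 16, 9, 12, 5, 13, 7]
end: lo=1, hi=1; a = [3, 4, 15, 16, 9, 12, 5, 13, 7]

[3, 4, 15, 16, 9, 12, 5, 13, 7]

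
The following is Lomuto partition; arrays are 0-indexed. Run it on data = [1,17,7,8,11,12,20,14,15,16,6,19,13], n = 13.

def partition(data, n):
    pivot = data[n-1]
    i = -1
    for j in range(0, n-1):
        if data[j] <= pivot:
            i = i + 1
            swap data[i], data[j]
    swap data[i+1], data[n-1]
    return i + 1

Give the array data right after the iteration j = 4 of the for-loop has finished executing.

[1,7,8,11,17,12,20,14,15,16,6,19,13]

pivot = data[12] = 13; i = -1
j=0: data[0]=1 ≤ 13 → i=0, swap data[0],data[0] (no change) → [1,17,7,8,11,12,20,14,15,16,6,19,13]
j=1: data[1]=17 > 13 → no swap
j=2: data[2]=7 ≤ 13 → i=1, swap data[1],data[2] → [1,7,17,8,11,12,20,14,15,16,6,19,13]
j=3: data[3]=8 ≤ 13 → i=2, swap data[2],data[3] → [1,7,8,17,11,12,20,14,15,16,6,19,13]
j=4: data[4]=11 ≤ 13 → i=3, swap data[3],data[4] → [1,7,8,11,17,12,20,14,15,16,6,19,13]
(after j=4) data = [1,7,8,11,17,12,20,14,15,16,6,19,13]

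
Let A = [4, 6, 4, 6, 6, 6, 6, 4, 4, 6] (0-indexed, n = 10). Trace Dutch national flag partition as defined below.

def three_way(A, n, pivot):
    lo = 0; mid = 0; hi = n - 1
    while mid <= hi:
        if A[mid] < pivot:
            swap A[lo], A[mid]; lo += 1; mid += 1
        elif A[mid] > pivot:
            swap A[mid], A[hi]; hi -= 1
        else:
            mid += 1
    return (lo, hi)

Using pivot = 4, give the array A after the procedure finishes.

lo=0 mid=0 hi=9
4=4: mid=1
6>4: swap(1,9), hi=8 ⇒ [4, 6, 4, 6, 6, 6, 6, 4, 4, 6]
6>4: swap(1,8), hi=7 ⇒ [4, 4, 4, 6, 6, 6, 6, 4, 6, 6]
4=4: mid=2
4=4: mid=3
6>4: swap(3,7), hi=6 ⇒ [4, 4, 4, 4, 6, 6, 6, 6, 6, 6]
4=4: mid=4
6>4: swap(4,6), hi=5 ⇒ [4, 4, 4, 4, 6, 6, 6, 6, 6, 6]
6>4: swap(4,5), hi=4 ⇒ [4, 4, 4, 4, 6, 6, 6, 6, 6, 6]
6>4: swap(4,4), hi=3 ⇒ [4, 4, 4, 4, 6, 6, 6, 6, 6, 6]
done. lo=0 hi=3; A=[4, 4, 4, 4, 6, 6, 6, 6, 6, 6]

[4, 4, 4, 4, 6, 6, 6, 6, 6, 6]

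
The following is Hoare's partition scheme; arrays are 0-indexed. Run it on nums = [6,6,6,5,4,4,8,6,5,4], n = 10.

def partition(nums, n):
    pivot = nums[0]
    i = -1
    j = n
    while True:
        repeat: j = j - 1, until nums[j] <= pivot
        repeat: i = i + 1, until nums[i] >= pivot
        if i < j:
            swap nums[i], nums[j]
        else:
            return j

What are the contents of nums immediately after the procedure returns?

pivot = nums[0] = 6; i = -1, j = 10
j→9 (nums[9]=4≤6), i→0 (nums[0]=6≥6); i<j, swap → [4,6,6,5,4,4,8,6,5,6]
j→8 (nums[8]=5≤6), i→1 (nums[1]=6≥6); i<j, swap → [4,5,6,5,4,4,8,6,6,6]
j→7 (nums[7]=6≤6), i→2 (nums[2]=6≥6); i<j, swap → [4,5,6,5,4,4,8,6,6,6]
j→5, i→6; i≥j, return j=5. nums = [4,5,6,5,4,4,8,6,6,6]

[4,5,6,5,4,4,8,6,6,6]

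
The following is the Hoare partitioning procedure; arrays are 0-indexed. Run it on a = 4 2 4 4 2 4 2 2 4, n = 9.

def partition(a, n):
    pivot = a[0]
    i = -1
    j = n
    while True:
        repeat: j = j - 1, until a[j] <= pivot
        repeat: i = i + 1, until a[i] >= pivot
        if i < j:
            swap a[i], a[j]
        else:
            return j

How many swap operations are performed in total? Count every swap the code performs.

3

pivot = a[0] = 4; i = -1, j = 9
j→8 (a[8]=4≤4), i→0 (a[0]=4≥4); i<j, swap → 4 2 4 4 2 4 2 2 4
j→7 (a[7]=2≤4), i→2 (a[2]=4≥4); i<j, swap → 4 2 2 4 2 4 2 4 4
j→6 (a[6]=2≤4), i→3 (a[3]=4≥4); i<j, swap → 4 2 2 2 2 4 4 4 4
j→5, i→5; i≥j, return j=5. a = 4 2 2 2 2 4 4 4 4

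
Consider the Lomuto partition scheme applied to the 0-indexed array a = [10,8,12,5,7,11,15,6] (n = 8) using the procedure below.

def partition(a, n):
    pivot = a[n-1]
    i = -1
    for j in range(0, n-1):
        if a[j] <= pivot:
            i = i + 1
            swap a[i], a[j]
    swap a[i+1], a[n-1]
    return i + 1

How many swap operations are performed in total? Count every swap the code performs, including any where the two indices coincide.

2

pivot=6, i=-1
j=0: 10>6, skip
j=1: 8>6, skip
j=2: 12>6, skip
j=3: 5≤6, i=0, swap(0,3) ⇒ [5,8,12,10,7,11,15,6]
j=4: 7>6, skip
j=5: 11>6, skip
j=6: 15>6, skip
swap(1,7) ⇒ [5,6,12,10,7,11,15,8]; return 1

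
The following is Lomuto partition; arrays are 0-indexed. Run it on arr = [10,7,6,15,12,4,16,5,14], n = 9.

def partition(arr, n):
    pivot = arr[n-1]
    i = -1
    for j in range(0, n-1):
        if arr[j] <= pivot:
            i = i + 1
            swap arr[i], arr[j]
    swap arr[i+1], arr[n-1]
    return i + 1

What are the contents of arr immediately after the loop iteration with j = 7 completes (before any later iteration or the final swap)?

[10,7,6,12,4,5,16,15,14]

pivot=14, i=-1
j=0: 10≤14, i=0, swap(0,0) ⇒ [10,7,6,15,12,4,16,5,14]
j=1: 7≤14, i=1, swap(1,1) ⇒ [10,7,6,15,12,4,16,5,14]
j=2: 6≤14, i=2, swap(2,2) ⇒ [10,7,6,15,12,4,16,5,14]
j=3: 15>14, skip
j=4: 12≤14, i=3, swap(3,4) ⇒ [10,7,6,12,15,4,16,5,14]
j=5: 4≤14, i=4, swap(4,5) ⇒ [10,7,6,12,4,15,16,5,14]
j=6: 16>14, skip
j=7: 5≤14, i=5, swap(5,7) ⇒ [10,7,6,12,4,5,16,15,14]
(after j=7) arr = [10,7,6,12,4,5,16,15,14]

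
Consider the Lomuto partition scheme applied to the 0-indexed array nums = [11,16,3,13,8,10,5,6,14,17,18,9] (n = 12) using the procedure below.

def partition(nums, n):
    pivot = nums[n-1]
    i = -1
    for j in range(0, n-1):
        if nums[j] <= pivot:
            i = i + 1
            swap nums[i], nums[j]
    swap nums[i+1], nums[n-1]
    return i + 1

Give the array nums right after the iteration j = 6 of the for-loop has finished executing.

pivot = nums[11] = 9; i = -1
j=0: nums[0]=11 > 9 → no swap
j=1: nums[1]=16 > 9 → no swap
j=2: nums[2]=3 ≤ 9 → i=0, swap nums[0],nums[2] → [3,16,11,13,8,10,5,6,14,17,18,9]
j=3: nums[3]=13 > 9 → no swap
j=4: nums[4]=8 ≤ 9 → i=1, swap nums[1],nums[4] → [3,8,11,13,16,10,5,6,14,17,18,9]
j=5: nums[5]=10 > 9 → no swap
j=6: nums[6]=5 ≤ 9 → i=2, swap nums[2],nums[6] → [3,8,5,13,16,10,11,6,14,17,18,9]
(after j=6) nums = [3,8,5,13,16,10,11,6,14,17,18,9]

[3,8,5,13,16,10,11,6,14,17,18,9]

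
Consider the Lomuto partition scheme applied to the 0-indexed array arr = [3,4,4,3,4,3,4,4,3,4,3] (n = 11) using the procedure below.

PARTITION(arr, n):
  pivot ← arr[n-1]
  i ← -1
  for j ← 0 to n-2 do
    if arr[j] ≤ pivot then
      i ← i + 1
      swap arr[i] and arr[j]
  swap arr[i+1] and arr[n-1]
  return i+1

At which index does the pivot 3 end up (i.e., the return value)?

4

pivot=3, i=-1
j=0: 3≤3, i=0, swap(0,0) ⇒ [3,4,4,3,4,3,4,4,3,4,3]
j=1: 4>3, skip
j=2: 4>3, skip
j=3: 3≤3, i=1, swap(1,3) ⇒ [3,3,4,4,4,3,4,4,3,4,3]
j=4: 4>3, skip
j=5: 3≤3, i=2, swap(2,5) ⇒ [3,3,3,4,4,4,4,4,3,4,3]
j=6: 4>3, skip
j=7: 4>3, skip
j=8: 3≤3, i=3, swap(3,8) ⇒ [3,3,3,3,4,4,4,4,4,4,3]
j=9: 4>3, skip
swap(4,10) ⇒ [3,3,3,3,3,4,4,4,4,4,4]; return 4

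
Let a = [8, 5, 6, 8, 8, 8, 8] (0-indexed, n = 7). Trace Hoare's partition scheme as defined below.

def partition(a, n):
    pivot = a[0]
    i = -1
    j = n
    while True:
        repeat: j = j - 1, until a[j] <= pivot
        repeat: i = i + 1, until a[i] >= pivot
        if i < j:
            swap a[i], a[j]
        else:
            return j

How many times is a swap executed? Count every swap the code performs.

2

pivot=8
j stops at 6 (8), i stops at 0 (8); swap ⇒ [8, 5, 6, 8, 8, 8, 8]
j stops at 5 (8), i stops at 3 (8); swap ⇒ [8, 5, 6, 8, 8, 8, 8]
j stops at 4, i stops at 4; i≥j ⇒ return 4. a=[8, 5, 6, 8, 8, 8, 8]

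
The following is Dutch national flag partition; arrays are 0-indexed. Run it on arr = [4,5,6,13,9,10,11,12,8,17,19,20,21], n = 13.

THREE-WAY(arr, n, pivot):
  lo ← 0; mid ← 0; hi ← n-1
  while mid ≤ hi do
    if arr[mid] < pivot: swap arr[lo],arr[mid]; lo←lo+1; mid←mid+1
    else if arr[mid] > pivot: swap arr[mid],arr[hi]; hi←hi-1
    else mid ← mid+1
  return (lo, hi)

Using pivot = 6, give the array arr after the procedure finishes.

lo=0 mid=0 hi=12
4<6: swap(0,0), lo=1 mid=1 ⇒ [4,5,6,13,9,10,11,12,8,17,19,20,21]
5<6: swap(1,1), lo=2 mid=2 ⇒ [4,5,6,13,9,10,11,12,8,17,19,20,21]
6=6: mid=3
13>6: swap(3,12), hi=11 ⇒ [4,5,6,21,9,10,11,12,8,17,19,20,13]
21>6: swap(3,11), hi=10 ⇒ [4,5,6,20,9,10,11,12,8,17,19,21,13]
20>6: swap(3,10), hi=9 ⇒ [4,5,6,19,9,10,11,12,8,17,20,21,13]
19>6: swap(3,9), hi=8 ⇒ [4,5,6,17,9,10,11,12,8,19,20,21,13]
17>6: swap(3,8), hi=7 ⇒ [4,5,6,8,9,10,11,12,17,19,20,21,13]
8>6: swap(3,7), hi=6 ⇒ [4,5,6,12,9,10,11,8,17,19,20,21,13]
12>6: swap(3,6), hi=5 ⇒ [4,5,6,11,9,10,12,8,17,19,20,21,13]
11>6: swap(3,5), hi=4 ⇒ [4,5,6,10,9,11,12,8,17,19,20,21,13]
10>6: swap(3,4), hi=3 ⇒ [4,5,6,9,10,11,12,8,17,19,20,21,13]
9>6: swap(3,3), hi=2 ⇒ [4,5,6,9,10,11,12,8,17,19,20,21,13]
done. lo=2 hi=2; arr=[4,5,6,9,10,11,12,8,17,19,20,21,13]

[4,5,6,9,10,11,12,8,17,19,20,21,13]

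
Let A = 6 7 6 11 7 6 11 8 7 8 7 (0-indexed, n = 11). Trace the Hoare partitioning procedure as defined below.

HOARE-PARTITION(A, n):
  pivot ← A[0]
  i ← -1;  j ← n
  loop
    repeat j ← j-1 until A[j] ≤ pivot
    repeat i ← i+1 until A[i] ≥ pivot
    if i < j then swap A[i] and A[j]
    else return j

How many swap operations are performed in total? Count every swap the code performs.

pivot = A[0] = 6; i = -1, j = 11
j→5 (A[5]=6≤6), i→0 (A[0]=6≥6); i<j, swap → 6 7 6 11 7 6 11 8 7 8 7
j→2 (A[2]=6≤6), i→1 (A[1]=7≥6); i<j, swap → 6 6 7 11 7 6 11 8 7 8 7
j→1, i→2; i≥j, return j=1. A = 6 6 7 11 7 6 11 8 7 8 7

2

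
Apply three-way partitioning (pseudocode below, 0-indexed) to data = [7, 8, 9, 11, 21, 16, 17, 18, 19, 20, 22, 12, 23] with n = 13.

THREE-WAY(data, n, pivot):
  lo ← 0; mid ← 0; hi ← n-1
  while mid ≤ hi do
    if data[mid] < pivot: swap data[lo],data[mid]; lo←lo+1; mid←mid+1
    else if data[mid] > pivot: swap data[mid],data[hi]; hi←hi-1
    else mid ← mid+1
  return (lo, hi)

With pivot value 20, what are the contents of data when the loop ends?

[7, 8, 9, 11, 12, 16, 17, 18, 19, 20, 22, 23, 21]

pivot = 20; lo=0, mid=0, hi=12
data[mid]=7<20: swap data[0],data[0]; lo=1,mid=1 → [7, 8, 9, 11, 21, 16, 17, 18, 19, 20, 22, 12, 23]
data[mid]=8<20: swap data[1],data[1]; lo=2,mid=2 → [7, 8, 9, 11, 21, 16, 17, 18, 19, 20, 22, 12, 23]
data[mid]=9<20: swap data[2],data[2]; lo=3,mid=3 → [7, 8, 9, 11, 21, 16, 17, 18, 19, 20, 22, 12, 23]
data[mid]=11<20: swap data[3],data[3]; lo=4,mid=4 → [7, 8, 9, 11, 21, 16, 17, 18, 19, 20, 22, 12, 23]
data[mid]=21>20: swap data[4],data[12]; hi=11 → [7, 8, 9, 11, 23, 16, 17, 18, 19, 20, 22, 12, 21]
data[mid]=23>20: swap data[4],data[11]; hi=10 → [7, 8, 9, 11, 12, 16, 17, 18, 19, 20, 22, 23, 21]
data[mid]=12<20: swap data[4],data[4]; lo=5,mid=5 → [7, 8, 9, 11, 12, 16, 17, 18, 19, 20, 22, 23, 21]
data[mid]=16<20: swap data[5],data[5]; lo=6,mid=6 → [7, 8, 9, 11, 12, 16, 17, 18, 19, 20, 22, 23, 21]
data[mid]=17<20: swap data[6],data[6]; lo=7,mid=7 → [7, 8, 9, 11, 12, 16, 17, 18, 19, 20, 22, 23, 21]
data[mid]=18<20: swap data[7],data[7]; lo=8,mid=8 → [7, 8, 9, 11, 12, 16, 17, 18, 19, 20, 22, 23, 21]
data[mid]=19<20: swap data[8],data[8]; lo=9,mid=9 → [7, 8, 9, 11, 12, 16, 17, 18, 19, 20, 22, 23, 21]
data[mid]=20=20: mid=10
data[mid]=22>20: swap data[10],data[10]; hi=9 → [7, 8, 9, 11, 12, 16, 17, 18, 19, 20, 22, 23, 21]
end: lo=9, hi=9; data = [7, 8, 9, 11, 12, 16, 17, 18, 19, 20, 22, 23, 21]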